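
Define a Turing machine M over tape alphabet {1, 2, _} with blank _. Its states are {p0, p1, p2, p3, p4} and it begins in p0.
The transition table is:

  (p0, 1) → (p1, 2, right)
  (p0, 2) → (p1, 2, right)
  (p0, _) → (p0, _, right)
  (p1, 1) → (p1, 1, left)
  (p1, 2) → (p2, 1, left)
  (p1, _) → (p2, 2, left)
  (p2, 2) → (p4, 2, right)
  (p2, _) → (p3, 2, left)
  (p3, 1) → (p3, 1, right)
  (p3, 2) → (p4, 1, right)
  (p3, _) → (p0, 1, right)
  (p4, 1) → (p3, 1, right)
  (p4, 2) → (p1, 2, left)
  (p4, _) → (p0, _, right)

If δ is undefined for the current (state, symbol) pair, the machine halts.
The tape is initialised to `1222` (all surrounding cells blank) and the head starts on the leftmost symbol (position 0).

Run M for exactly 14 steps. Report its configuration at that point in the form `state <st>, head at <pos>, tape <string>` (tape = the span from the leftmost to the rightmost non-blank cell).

p0 | __[1]222   read 1 → write 2, move right, go to p1
p1 | __2[2]22   read 2 → write 1, move left, go to p2
p2 | __[2]122   read 2 → write 2, move right, go to p4
p4 | __2[1]22   read 1 → write 1, move right, go to p3
p3 | __21[2]2   read 2 → write 1, move right, go to p4
p4 | __211[2]   read 2 → write 2, move left, go to p1
p1 | __21[1]2   read 1 → write 1, move left, go to p1
p1 | __2[1]12   read 1 → write 1, move left, go to p1
p1 | __[2]112   read 2 → write 1, move left, go to p2
p2 | _[_]1112   read _ → write 2, move left, go to p3
p3 | [_]21112   read _ → write 1, move right, go to p0
p0 | 1[2]1112   read 2 → write 2, move right, go to p1
p1 | 12[1]112   read 1 → write 1, move left, go to p1
p1 | 1[2]1112   read 2 → write 1, move left, go to p2
p2 | [1]11112
After 14 steps: state p2, head at -2, tape 111112.

state p2, head at -2, tape 111112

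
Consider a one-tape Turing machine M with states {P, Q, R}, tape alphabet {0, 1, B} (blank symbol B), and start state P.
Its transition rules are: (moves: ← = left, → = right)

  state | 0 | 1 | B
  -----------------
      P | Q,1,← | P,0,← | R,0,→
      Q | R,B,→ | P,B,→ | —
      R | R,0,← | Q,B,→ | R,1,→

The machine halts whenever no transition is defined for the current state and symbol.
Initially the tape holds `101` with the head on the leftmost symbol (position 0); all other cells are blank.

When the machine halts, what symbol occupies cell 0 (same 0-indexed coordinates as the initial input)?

B

P | BB[1]01B   read 1 → write 0, move ←, go to P
P | B[B]001B   read B → write 0, move →, go to R
R | B0[0]01B   read 0 → write 0, move ←, go to R
R | B[0]001B   read 0 → write 0, move ←, go to R
R | [B]0001B   read B → write 1, move →, go to R
R | 1[0]001B   read 0 → write 0, move ←, go to R
R | [1]0001B   read 1 → write B, move →, go to Q
Q | B[0]001B   read 0 → write B, move →, go to R
R | BB[0]01B   read 0 → write 0, move ←, go to R
R | B[B]001B   read B → write 1, move →, go to R
R | B1[0]01B   read 0 → write 0, move ←, go to R
R | B[1]001B   read 1 → write B, move →, go to Q
Q | BB[0]01B   read 0 → write B, move →, go to R
R | BBB[0]1B   read 0 → write 0, move ←, go to R
R | BB[B]01B   read B → write 1, move →, go to R
R | BB1[0]1B   read 0 → write 0, move ←, go to R
R | BB[1]01B   read 1 → write B, move →, go to Q
Q | BBB[0]1B   read 0 → write B, move →, go to R
R | BBBB[1]B   read 1 → write B, move →, go to Q
Q | BBBBB[B]
Cell 0 holds B when M halts.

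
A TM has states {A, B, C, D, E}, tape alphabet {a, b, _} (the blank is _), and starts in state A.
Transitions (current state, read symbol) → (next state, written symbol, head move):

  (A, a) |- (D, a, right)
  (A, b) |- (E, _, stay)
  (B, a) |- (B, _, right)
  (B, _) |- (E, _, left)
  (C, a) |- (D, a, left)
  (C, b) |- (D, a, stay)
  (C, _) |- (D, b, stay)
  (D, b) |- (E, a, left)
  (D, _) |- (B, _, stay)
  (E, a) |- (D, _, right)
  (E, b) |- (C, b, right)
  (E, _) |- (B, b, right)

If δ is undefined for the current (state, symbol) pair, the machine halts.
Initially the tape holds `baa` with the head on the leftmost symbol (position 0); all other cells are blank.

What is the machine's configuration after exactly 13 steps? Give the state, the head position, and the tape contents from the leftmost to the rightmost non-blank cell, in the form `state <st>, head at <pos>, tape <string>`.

state E, head at 1, tape b_aa

state=A head=0 tape=[b]aa_   (A,b)→(E,_,stay)
state=E head=0 tape=[_]aa_   (E,_)→(B,b,right)
state=B head=1 tape=b[a]a_   (B,a)→(B,_,right)
state=B head=2 tape=b_[a]_   (B,a)→(B,_,right)
state=B head=3 tape=b__[_]   (B,_)→(E,_,left)
state=E head=2 tape=b_[_]_   (E,_)→(B,b,right)
state=B head=3 tape=b_b[_]   (B,_)→(E,_,left)
state=E head=2 tape=b_[b]_   (E,b)→(C,b,right)
state=C head=3 tape=b_b[_]   (C,_)→(D,b,stay)
state=D head=3 tape=b_b[b]   (D,b)→(E,a,left)
state=E head=2 tape=b_[b]a   (E,b)→(C,b,right)
state=C head=3 tape=b_b[a]   (C,a)→(D,a,left)
state=D head=2 tape=b_[b]a   (D,b)→(E,a,left)
state=E head=1 tape=b[_]aa
After 13 steps: state E, head at 1, tape b_aa.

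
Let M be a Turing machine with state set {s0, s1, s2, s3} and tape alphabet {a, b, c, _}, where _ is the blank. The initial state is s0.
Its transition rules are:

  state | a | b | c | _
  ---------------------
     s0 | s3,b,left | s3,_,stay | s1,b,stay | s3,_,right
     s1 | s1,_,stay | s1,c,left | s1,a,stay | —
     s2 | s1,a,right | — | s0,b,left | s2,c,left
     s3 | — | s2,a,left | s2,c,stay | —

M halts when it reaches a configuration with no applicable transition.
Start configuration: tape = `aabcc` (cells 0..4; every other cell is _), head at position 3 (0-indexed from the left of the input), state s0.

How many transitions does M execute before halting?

state=s0 head=3 tape=aab[c]c   (s0,c)→(s1,b,stay)
state=s1 head=3 tape=aab[b]c   (s1,b)→(s1,c,left)
state=s1 head=2 tape=aa[b]cc   (s1,b)→(s1,c,left)
state=s1 head=1 tape=a[a]ccc   (s1,a)→(s1,_,stay)
state=s1 head=1 tape=a[_]ccc
M halts after 4 transitions.

4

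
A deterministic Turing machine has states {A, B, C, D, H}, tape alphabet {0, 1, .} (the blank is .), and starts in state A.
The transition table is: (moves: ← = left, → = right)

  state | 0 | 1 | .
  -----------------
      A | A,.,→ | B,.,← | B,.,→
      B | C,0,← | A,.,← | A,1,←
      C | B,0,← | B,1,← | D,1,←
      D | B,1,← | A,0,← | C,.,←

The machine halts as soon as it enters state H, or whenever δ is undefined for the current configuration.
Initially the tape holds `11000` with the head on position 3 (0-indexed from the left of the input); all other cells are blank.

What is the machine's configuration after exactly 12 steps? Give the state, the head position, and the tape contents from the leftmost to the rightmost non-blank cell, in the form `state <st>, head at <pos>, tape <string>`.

A | 110[0]0..   read 0 → write ., move →, go to A
A | 110.[0]..   read 0 → write ., move →, go to A
A | 110..[.].   read . → write ., move →, go to B
B | 110...[.]   read . → write 1, move ←, go to A
A | 110..[.]1   read . → write ., move →, go to B
B | 110...[1]   read 1 → write ., move ←, go to A
A | 110..[.].   read . → write ., move →, go to B
B | 110...[.]   read . → write 1, move ←, go to A
A | 110..[.]1   read . → write ., move →, go to B
B | 110...[1]   read 1 → write ., move ←, go to A
A | 110..[.].   read . → write ., move →, go to B
B | 110...[.]   read . → write 1, move ←, go to A
A | 110..[.]1
After 12 steps: state A, head at 5, tape 110...1.

state A, head at 5, tape 110...1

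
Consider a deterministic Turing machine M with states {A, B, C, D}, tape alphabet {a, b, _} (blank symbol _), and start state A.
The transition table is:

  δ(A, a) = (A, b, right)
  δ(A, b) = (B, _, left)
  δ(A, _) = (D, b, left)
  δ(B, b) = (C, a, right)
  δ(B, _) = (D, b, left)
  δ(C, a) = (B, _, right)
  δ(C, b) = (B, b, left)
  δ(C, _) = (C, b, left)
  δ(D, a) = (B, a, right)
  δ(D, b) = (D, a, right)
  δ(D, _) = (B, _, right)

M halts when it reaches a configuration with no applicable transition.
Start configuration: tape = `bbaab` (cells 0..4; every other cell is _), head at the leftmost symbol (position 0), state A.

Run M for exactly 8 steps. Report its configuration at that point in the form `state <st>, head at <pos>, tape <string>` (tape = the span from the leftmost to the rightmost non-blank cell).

state B, head at 0, tape abaab

A | __[b]baab   read b → write _, move left, go to B
B | _[_]_baab   read _ → write b, move left, go to D
D | [_]b_baab   read _ → write _, move right, go to B
B | _[b]_baab   read b → write a, move right, go to C
C | _a[_]baab   read _ → write b, move left, go to C
C | _[a]bbaab   read a → write _, move right, go to B
B | __[b]baab   read b → write a, move right, go to C
C | __a[b]aab   read b → write b, move left, go to B
B | __[a]baab
After 8 steps: state B, head at 0, tape abaab.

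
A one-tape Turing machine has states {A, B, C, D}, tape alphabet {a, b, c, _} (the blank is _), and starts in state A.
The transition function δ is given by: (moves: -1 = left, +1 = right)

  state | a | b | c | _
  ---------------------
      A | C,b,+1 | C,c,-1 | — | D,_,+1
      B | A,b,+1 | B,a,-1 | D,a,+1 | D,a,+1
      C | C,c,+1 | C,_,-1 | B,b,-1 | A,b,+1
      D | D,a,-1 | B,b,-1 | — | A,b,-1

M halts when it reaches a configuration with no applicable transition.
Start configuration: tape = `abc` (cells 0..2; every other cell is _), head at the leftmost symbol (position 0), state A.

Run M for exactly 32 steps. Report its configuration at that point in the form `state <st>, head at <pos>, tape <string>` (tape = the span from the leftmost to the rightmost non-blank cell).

state B, head at -2, tape babccc

state=A head=0 tape=___[a]bc   (A,a)→(C,b,+1)
state=C head=1 tape=___b[b]c   (C,b)→(C,_,-1)
state=C head=0 tape=___[b]_c   (C,b)→(C,_,-1)
state=C head=-1 tape=__[_]__c   (C,_)→(A,b,+1)
state=A head=0 tape=__b[_]_c   (A,_)→(D,_,+1)
state=D head=1 tape=__b_[_]c   (D,_)→(A,b,-1)
state=A head=0 tape=__b[_]bc   (A,_)→(D,_,+1)
state=D head=1 tape=__b_[b]c   (D,b)→(B,b,-1)
state=B head=0 tape=__b[_]bc   (B,_)→(D,a,+1)
state=D head=1 tape=__ba[b]c   (D,b)→(B,b,-1)
state=B head=0 tape=__b[a]bc   (B,a)→(A,b,+1)
state=A head=1 tape=__bb[b]c   (A,b)→(C,c,-1)
state=C head=0 tape=__b[b]cc   (C,b)→(C,_,-1)
state=C head=-1 tape=__[b]_cc   (C,b)→(C,_,-1)
state=C head=-2 tape=_[_]__cc   (C,_)→(A,b,+1)
state=A head=-1 tape=_b[_]_cc   (A,_)→(D,_,+1)
state=D head=0 tape=_b_[_]cc   (D,_)→(A,b,-1)
state=A head=-1 tape=_b[_]bcc   (A,_)→(D,_,+1)
state=D head=0 tape=_b_[b]cc   (D,b)→(B,b,-1)
state=B head=-1 tape=_b[_]bcc   (B,_)→(D,a,+1)
state=D head=0 tape=_ba[b]cc   (D,b)→(B,b,-1)
state=B head=-1 tape=_b[a]bcc   (B,a)→(A,b,+1)
state=A head=0 tape=_bb[b]cc   (A,b)→(C,c,-1)
state=C head=-1 tape=_b[b]ccc   (C,b)→(C,_,-1)
state=C head=-2 tape=_[b]_ccc   (C,b)→(C,_,-1)
state=C head=-3 tape=[_]__ccc   (C,_)→(A,b,+1)
state=A head=-2 tape=b[_]_ccc   (A,_)→(D,_,+1)
state=D head=-1 tape=b_[_]ccc   (D,_)→(A,b,-1)
state=A head=-2 tape=b[_]bccc   (A,_)→(D,_,+1)
state=D head=-1 tape=b_[b]ccc   (D,b)→(B,b,-1)
state=B head=-2 tape=b[_]bccc   (B,_)→(D,a,+1)
state=D head=-1 tape=ba[b]ccc   (D,b)→(B,b,-1)
state=B head=-2 tape=b[a]bccc
After 32 steps: state B, head at -2, tape babccc.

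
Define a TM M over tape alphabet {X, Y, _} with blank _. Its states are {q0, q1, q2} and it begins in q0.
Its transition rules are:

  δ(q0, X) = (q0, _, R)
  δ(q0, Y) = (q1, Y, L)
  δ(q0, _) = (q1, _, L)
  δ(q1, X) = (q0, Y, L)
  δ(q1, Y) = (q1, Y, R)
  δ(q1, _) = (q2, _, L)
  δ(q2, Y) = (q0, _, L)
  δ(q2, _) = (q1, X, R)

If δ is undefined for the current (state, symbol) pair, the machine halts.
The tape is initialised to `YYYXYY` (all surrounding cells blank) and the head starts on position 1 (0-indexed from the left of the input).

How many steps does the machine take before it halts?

37

q0 | __Y[Y]YXYY_   read Y → write Y, move L, go to q1
q1 | __[Y]YYXYY_   read Y → write Y, move R, go to q1
q1 | __Y[Y]YXYY_   read Y → write Y, move R, go to q1
q1 | __YY[Y]XYY_   read Y → write Y, move R, go to q1
q1 | __YYY[X]YY_   read X → write Y, move L, go to q0
q0 | __YY[Y]YYY_   read Y → write Y, move L, go to q1
q1 | __Y[Y]YYYY_   read Y → write Y, move R, go to q1
q1 | __YY[Y]YYY_   read Y → write Y, move R, go to q1
q1 | __YYY[Y]YY_   read Y → write Y, move R, go to q1
q1 | __YYYY[Y]Y_   read Y → write Y, move R, go to q1
q1 | __YYYYY[Y]_   read Y → write Y, move R, go to q1
q1 | __YYYYYY[_]   read _ → write _, move L, go to q2
q2 | __YYYYY[Y]_   read Y → write _, move L, go to q0
q0 | __YYYY[Y]__   read Y → write Y, move L, go to q1
q1 | __YYY[Y]Y__   read Y → write Y, move R, go to q1
q1 | __YYYY[Y]__   read Y → write Y, move R, go to q1
q1 | __YYYYY[_]_   read _ → write _, move L, go to q2
q2 | __YYYY[Y]__   read Y → write _, move L, go to q0
q0 | __YYY[Y]___   read Y → write Y, move L, go to q1
q1 | __YY[Y]Y___   read Y → write Y, move R, go to q1
q1 | __YYY[Y]___   read Y → write Y, move R, go to q1
q1 | __YYYY[_]__   read _ → write _, move L, go to q2
q2 | __YYY[Y]___   read Y → write _, move L, go to q0
q0 | __YY[Y]____   read Y → write Y, move L, go to q1
q1 | __Y[Y]Y____   read Y → write Y, move R, go to q1
q1 | __YY[Y]____   read Y → write Y, move R, go to q1
q1 | __YYY[_]___   read _ → write _, move L, go to q2
q2 | __YY[Y]____   read Y → write _, move L, go to q0
q0 | __Y[Y]_____   read Y → write Y, move L, go to q1
q1 | __[Y]Y_____   read Y → write Y, move R, go to q1
q1 | __Y[Y]_____   read Y → write Y, move R, go to q1
q1 | __YY[_]____   read _ → write _, move L, go to q2
q2 | __Y[Y]_____   read Y → write _, move L, go to q0
q0 | __[Y]______   read Y → write Y, move L, go to q1
q1 | _[_]Y______   read _ → write _, move L, go to q2
q2 | [_]_Y______   read _ → write X, move R, go to q1
q1 | X[_]Y______   read _ → write _, move L, go to q2
q2 | [X]_Y______
M halts after 37 transitions.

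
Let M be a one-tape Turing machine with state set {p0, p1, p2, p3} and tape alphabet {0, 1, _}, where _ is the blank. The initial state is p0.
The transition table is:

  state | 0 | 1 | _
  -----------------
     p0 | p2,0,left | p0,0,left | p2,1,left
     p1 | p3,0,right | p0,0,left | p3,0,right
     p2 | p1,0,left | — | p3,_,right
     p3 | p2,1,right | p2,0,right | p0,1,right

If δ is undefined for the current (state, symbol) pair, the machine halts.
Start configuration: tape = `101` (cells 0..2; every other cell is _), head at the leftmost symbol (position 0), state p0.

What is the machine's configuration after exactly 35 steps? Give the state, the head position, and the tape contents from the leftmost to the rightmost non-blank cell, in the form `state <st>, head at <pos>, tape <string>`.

p0 | ____[1]01   read 1 → write 0, move left, go to p0
p0 | ___[_]001   read _ → write 1, move left, go to p2
p2 | __[_]1001   read _ → write _, move right, go to p3
p3 | ___[1]001   read 1 → write 0, move right, go to p2
p2 | ___0[0]01   read 0 → write 0, move left, go to p1
p1 | ___[0]001   read 0 → write 0, move right, go to p3
p3 | ___0[0]01   read 0 → write 1, move right, go to p2
p2 | ___01[0]1   read 0 → write 0, move left, go to p1
p1 | ___0[1]01   read 1 → write 0, move left, go to p0
p0 | ___[0]001   read 0 → write 0, move left, go to p2
p2 | __[_]0001   read _ → write _, move right, go to p3
p3 | ___[0]001   read 0 → write 1, move right, go to p2
p2 | ___1[0]01   read 0 → write 0, move left, go to p1
p1 | ___[1]001   read 1 → write 0, move left, go to p0
p0 | __[_]0001   read _ → write 1, move left, go to p2
p2 | _[_]10001   read _ → write _, move right, go to p3
p3 | __[1]0001   read 1 → write 0, move right, go to p2
p2 | __0[0]001   read 0 → write 0, move left, go to p1
p1 | __[0]0001   read 0 → write 0, move right, go to p3
p3 | __0[0]001   read 0 → write 1, move right, go to p2
p2 | __01[0]01   read 0 → write 0, move left, go to p1
p1 | __0[1]001   read 1 → write 0, move left, go to p0
p0 | __[0]0001   read 0 → write 0, move left, go to p2
p2 | _[_]00001   read _ → write _, move right, go to p3
p3 | __[0]0001   read 0 → write 1, move right, go to p2
p2 | __1[0]001   read 0 → write 0, move left, go to p1
p1 | __[1]0001   read 1 → write 0, move left, go to p0
p0 | _[_]00001   read _ → write 1, move left, go to p2
p2 | [_]100001   read _ → write _, move right, go to p3
p3 | _[1]00001   read 1 → write 0, move right, go to p2
p2 | _0[0]0001   read 0 → write 0, move left, go to p1
p1 | _[0]00001   read 0 → write 0, move right, go to p3
p3 | _0[0]0001   read 0 → write 1, move right, go to p2
p2 | _01[0]001   read 0 → write 0, move left, go to p1
p1 | _0[1]0001   read 1 → write 0, move left, go to p0
p0 | _[0]00001
After 35 steps: state p0, head at -3, tape 000001.

state p0, head at -3, tape 000001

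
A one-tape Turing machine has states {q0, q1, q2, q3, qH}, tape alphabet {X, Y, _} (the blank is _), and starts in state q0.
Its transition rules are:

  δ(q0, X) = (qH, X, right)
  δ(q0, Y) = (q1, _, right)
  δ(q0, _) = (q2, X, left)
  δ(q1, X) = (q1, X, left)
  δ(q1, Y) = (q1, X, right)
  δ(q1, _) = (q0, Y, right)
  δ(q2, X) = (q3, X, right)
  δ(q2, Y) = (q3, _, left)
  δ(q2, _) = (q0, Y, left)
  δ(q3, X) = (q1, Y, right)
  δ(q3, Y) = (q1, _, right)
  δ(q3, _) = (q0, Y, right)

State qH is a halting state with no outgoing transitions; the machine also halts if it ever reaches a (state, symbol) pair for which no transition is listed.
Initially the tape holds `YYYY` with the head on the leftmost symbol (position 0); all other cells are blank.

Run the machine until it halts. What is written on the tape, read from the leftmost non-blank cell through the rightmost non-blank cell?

state=q0 head=0 tape=[Y]YYY___   (q0,Y)→(q1,_,right)
state=q1 head=1 tape=_[Y]YY___   (q1,Y)→(q1,X,right)
state=q1 head=2 tape=_X[Y]Y___   (q1,Y)→(q1,X,right)
state=q1 head=3 tape=_XX[Y]___   (q1,Y)→(q1,X,right)
state=q1 head=4 tape=_XXX[_]__   (q1,_)→(q0,Y,right)
state=q0 head=5 tape=_XXXY[_]_   (q0,_)→(q2,X,left)
state=q2 head=4 tape=_XXX[Y]X_   (q2,Y)→(q3,_,left)
state=q3 head=3 tape=_XX[X]_X_   (q3,X)→(q1,Y,right)
state=q1 head=4 tape=_XXY[_]X_   (q1,_)→(q0,Y,right)
state=q0 head=5 tape=_XXYY[X]_   (q0,X)→(qH,X,right)
state=qH head=6 tape=_XXYYX[_]
The non-blank tape span at halt is XXYYX.

XXYYX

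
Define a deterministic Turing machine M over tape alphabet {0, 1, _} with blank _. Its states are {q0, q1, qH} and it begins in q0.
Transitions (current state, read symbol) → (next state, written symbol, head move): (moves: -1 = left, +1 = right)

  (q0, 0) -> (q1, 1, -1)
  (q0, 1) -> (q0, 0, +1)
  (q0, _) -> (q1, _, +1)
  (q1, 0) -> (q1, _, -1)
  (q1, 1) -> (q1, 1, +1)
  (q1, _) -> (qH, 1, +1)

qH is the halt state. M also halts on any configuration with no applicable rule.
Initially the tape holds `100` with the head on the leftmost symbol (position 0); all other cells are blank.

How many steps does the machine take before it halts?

4

state=q0 head=0 tape=_[1]00   (q0,1)→(q0,0,+1)
state=q0 head=1 tape=_0[0]0   (q0,0)→(q1,1,-1)
state=q1 head=0 tape=_[0]10   (q1,0)→(q1,_,-1)
state=q1 head=-1 tape=[_]_10   (q1,_)→(qH,1,+1)
state=qH head=0 tape=1[_]10
M halts after 4 transitions.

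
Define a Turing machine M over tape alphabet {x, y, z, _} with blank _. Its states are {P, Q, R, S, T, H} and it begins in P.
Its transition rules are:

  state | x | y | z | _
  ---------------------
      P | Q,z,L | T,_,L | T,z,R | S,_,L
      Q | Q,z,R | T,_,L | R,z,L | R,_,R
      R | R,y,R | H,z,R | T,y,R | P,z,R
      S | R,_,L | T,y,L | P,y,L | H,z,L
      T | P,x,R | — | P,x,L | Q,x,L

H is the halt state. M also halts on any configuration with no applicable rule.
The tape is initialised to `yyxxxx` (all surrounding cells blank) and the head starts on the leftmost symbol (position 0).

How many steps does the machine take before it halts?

15

P | ___[y]yxxxx   read y → write _, move L, go to T
T | __[_]_yxxxx   read _ → write x, move L, go to Q
Q | _[_]x_yxxxx   read _ → write _, move R, go to R
R | __[x]_yxxxx   read x → write y, move R, go to R
R | __y[_]yxxxx   read _ → write z, move R, go to P
P | __yz[y]xxxx   read y → write _, move L, go to T
T | __y[z]_xxxx   read z → write x, move L, go to P
P | __[y]x_xxxx   read y → write _, move L, go to T
T | _[_]_x_xxxx   read _ → write x, move L, go to Q
Q | [_]x_x_xxxx   read _ → write _, move R, go to R
R | _[x]_x_xxxx   read x → write y, move R, go to R
R | _y[_]x_xxxx   read _ → write z, move R, go to P
P | _yz[x]_xxxx   read x → write z, move L, go to Q
Q | _y[z]z_xxxx   read z → write z, move L, go to R
R | _[y]zz_xxxx   read y → write z, move R, go to H
H | _z[z]z_xxxx
M halts after 15 transitions.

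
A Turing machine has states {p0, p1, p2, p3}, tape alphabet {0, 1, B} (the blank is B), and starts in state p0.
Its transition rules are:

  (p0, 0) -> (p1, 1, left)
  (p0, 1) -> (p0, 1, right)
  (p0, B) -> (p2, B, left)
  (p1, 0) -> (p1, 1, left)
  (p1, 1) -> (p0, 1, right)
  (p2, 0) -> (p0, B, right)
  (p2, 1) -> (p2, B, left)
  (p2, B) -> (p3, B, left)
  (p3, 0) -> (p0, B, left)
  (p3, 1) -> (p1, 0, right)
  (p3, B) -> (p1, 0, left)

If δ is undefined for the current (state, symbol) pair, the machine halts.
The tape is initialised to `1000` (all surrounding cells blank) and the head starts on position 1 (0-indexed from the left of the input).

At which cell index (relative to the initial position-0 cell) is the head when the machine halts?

-3

state=p0 head=1 tape=BBB1[0]00B   (p0,0)→(p1,1,left)
state=p1 head=0 tape=BBB[1]100B   (p1,1)→(p0,1,right)
state=p0 head=1 tape=BBB1[1]00B   (p0,1)→(p0,1,right)
state=p0 head=2 tape=BBB11[0]0B   (p0,0)→(p1,1,left)
state=p1 head=1 tape=BBB1[1]10B   (p1,1)→(p0,1,right)
state=p0 head=2 tape=BBB11[1]0B   (p0,1)→(p0,1,right)
state=p0 head=3 tape=BBB111[0]B   (p0,0)→(p1,1,left)
state=p1 head=2 tape=BBB11[1]1B   (p1,1)→(p0,1,right)
state=p0 head=3 tape=BBB111[1]B   (p0,1)→(p0,1,right)
state=p0 head=4 tape=BBB1111[B]   (p0,B)→(p2,B,left)
state=p2 head=3 tape=BBB111[1]B   (p2,1)→(p2,B,left)
state=p2 head=2 tape=BBB11[1]BB   (p2,1)→(p2,B,left)
state=p2 head=1 tape=BBB1[1]BBB   (p2,1)→(p2,B,left)
state=p2 head=0 tape=BBB[1]BBBB   (p2,1)→(p2,B,left)
state=p2 head=-1 tape=BB[B]BBBBB   (p2,B)→(p3,B,left)
state=p3 head=-2 tape=B[B]BBBBBB   (p3,B)→(p1,0,left)
state=p1 head=-3 tape=[B]0BBBBBB
At halt the head is at cell -3.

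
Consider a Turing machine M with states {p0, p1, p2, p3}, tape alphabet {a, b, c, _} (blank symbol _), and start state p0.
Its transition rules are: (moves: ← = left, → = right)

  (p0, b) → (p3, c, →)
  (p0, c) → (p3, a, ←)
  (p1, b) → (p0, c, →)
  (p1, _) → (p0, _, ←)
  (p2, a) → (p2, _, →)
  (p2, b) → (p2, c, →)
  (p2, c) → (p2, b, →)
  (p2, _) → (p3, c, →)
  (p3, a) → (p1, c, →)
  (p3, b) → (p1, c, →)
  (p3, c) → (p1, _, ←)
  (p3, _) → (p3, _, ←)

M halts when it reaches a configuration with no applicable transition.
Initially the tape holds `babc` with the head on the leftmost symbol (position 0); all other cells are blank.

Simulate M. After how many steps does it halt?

5

state=p0 head=0 tape=[b]abc   (p0,b)→(p3,c,→)
state=p3 head=1 tape=c[a]bc   (p3,a)→(p1,c,→)
state=p1 head=2 tape=cc[b]c   (p1,b)→(p0,c,→)
state=p0 head=3 tape=ccc[c]   (p0,c)→(p3,a,←)
state=p3 head=2 tape=cc[c]a   (p3,c)→(p1,_,←)
state=p1 head=1 tape=c[c]_a
M halts after 5 transitions.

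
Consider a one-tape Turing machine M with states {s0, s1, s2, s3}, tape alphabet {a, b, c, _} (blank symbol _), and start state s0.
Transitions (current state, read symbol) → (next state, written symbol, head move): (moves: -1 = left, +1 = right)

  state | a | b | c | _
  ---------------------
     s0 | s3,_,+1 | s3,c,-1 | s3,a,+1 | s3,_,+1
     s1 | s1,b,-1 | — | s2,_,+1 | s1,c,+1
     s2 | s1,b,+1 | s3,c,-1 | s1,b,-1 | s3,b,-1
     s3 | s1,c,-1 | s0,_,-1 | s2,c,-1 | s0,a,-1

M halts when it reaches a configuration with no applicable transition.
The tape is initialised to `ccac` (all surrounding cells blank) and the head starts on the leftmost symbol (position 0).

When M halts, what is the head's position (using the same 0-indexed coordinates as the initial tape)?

state=s0 head=0 tape=__[c]cac_   (s0,c)→(s3,a,+1)
state=s3 head=1 tape=__a[c]ac_   (s3,c)→(s2,c,-1)
state=s2 head=0 tape=__[a]cac_   (s2,a)→(s1,b,+1)
state=s1 head=1 tape=__b[c]ac_   (s1,c)→(s2,_,+1)
state=s2 head=2 tape=__b_[a]c_   (s2,a)→(s1,b,+1)
state=s1 head=3 tape=__b_b[c]_   (s1,c)→(s2,_,+1)
state=s2 head=4 tape=__b_b_[_]   (s2,_)→(s3,b,-1)
state=s3 head=3 tape=__b_b[_]b   (s3,_)→(s0,a,-1)
state=s0 head=2 tape=__b_[b]ab   (s0,b)→(s3,c,-1)
state=s3 head=1 tape=__b[_]cab   (s3,_)→(s0,a,-1)
state=s0 head=0 tape=__[b]acab   (s0,b)→(s3,c,-1)
state=s3 head=-1 tape=_[_]cacab   (s3,_)→(s0,a,-1)
state=s0 head=-2 tape=[_]acacab   (s0,_)→(s3,_,+1)
state=s3 head=-1 tape=_[a]cacab   (s3,a)→(s1,c,-1)
state=s1 head=-2 tape=[_]ccacab   (s1,_)→(s1,c,+1)
state=s1 head=-1 tape=c[c]cacab   (s1,c)→(s2,_,+1)
state=s2 head=0 tape=c_[c]acab   (s2,c)→(s1,b,-1)
state=s1 head=-1 tape=c[_]bacab   (s1,_)→(s1,c,+1)
state=s1 head=0 tape=cc[b]acab
At halt the head is at cell 0.

0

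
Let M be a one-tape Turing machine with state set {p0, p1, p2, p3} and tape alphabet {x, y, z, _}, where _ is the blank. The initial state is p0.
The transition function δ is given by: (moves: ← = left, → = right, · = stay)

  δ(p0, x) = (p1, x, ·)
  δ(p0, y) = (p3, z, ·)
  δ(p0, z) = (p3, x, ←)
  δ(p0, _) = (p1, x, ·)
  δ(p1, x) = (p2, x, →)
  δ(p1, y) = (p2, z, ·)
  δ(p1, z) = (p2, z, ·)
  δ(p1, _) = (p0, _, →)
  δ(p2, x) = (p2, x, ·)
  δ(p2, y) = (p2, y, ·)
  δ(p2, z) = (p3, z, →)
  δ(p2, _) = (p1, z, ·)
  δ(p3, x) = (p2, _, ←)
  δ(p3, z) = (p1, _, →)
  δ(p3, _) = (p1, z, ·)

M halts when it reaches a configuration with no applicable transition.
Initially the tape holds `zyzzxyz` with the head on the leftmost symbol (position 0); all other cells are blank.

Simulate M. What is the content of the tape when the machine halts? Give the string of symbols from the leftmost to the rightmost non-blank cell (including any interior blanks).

zzyzzxyz

state=p0 head=0 tape=_[z]yzzxyz   (p0,z)→(p3,x,←)
state=p3 head=-1 tape=[_]xyzzxyz   (p3,_)→(p1,z,·)
state=p1 head=-1 tape=[z]xyzzxyz   (p1,z)→(p2,z,·)
state=p2 head=-1 tape=[z]xyzzxyz   (p2,z)→(p3,z,→)
state=p3 head=0 tape=z[x]yzzxyz   (p3,x)→(p2,_,←)
state=p2 head=-1 tape=[z]_yzzxyz   (p2,z)→(p3,z,→)
state=p3 head=0 tape=z[_]yzzxyz   (p3,_)→(p1,z,·)
state=p1 head=0 tape=z[z]yzzxyz   (p1,z)→(p2,z,·)
state=p2 head=0 tape=z[z]yzzxyz   (p2,z)→(p3,z,→)
state=p3 head=1 tape=zz[y]zzxyz
The non-blank tape span at halt is zzyzzxyz.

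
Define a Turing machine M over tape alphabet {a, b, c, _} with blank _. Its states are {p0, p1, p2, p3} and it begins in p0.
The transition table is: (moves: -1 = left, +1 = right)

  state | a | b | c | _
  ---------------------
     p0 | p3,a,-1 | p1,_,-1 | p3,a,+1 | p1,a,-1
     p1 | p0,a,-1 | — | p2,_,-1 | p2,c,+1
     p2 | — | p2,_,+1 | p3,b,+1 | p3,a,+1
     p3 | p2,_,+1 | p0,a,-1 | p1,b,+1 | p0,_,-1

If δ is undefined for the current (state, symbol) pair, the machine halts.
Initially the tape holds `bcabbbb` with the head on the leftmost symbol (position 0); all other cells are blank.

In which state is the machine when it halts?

state=p0 head=0 tape=_[b]cabbbb__   (p0,b)→(p1,_,-1)
state=p1 head=-1 tape=[_]_cabbbb__   (p1,_)→(p2,c,+1)
state=p2 head=0 tape=c[_]cabbbb__   (p2,_)→(p3,a,+1)
state=p3 head=1 tape=ca[c]abbbb__   (p3,c)→(p1,b,+1)
state=p1 head=2 tape=cab[a]bbbb__   (p1,a)→(p0,a,-1)
state=p0 head=1 tape=ca[b]abbbb__   (p0,b)→(p1,_,-1)
state=p1 head=0 tape=c[a]_abbbb__   (p1,a)→(p0,a,-1)
state=p0 head=-1 tape=[c]a_abbbb__   (p0,c)→(p3,a,+1)
state=p3 head=0 tape=a[a]_abbbb__   (p3,a)→(p2,_,+1)
state=p2 head=1 tape=a_[_]abbbb__   (p2,_)→(p3,a,+1)
state=p3 head=2 tape=a_a[a]bbbb__   (p3,a)→(p2,_,+1)
state=p2 head=3 tape=a_a_[b]bbb__   (p2,b)→(p2,_,+1)
state=p2 head=4 tape=a_a__[b]bb__   (p2,b)→(p2,_,+1)
state=p2 head=5 tape=a_a___[b]b__   (p2,b)→(p2,_,+1)
state=p2 head=6 tape=a_a____[b]__   (p2,b)→(p2,_,+1)
state=p2 head=7 tape=a_a_____[_]_   (p2,_)→(p3,a,+1)
state=p3 head=8 tape=a_a_____a[_]   (p3,_)→(p0,_,-1)
state=p0 head=7 tape=a_a_____[a]_   (p0,a)→(p3,a,-1)
state=p3 head=6 tape=a_a____[_]a_   (p3,_)→(p0,_,-1)
state=p0 head=5 tape=a_a___[_]_a_   (p0,_)→(p1,a,-1)
state=p1 head=4 tape=a_a__[_]a_a_   (p1,_)→(p2,c,+1)
state=p2 head=5 tape=a_a__c[a]_a_
No transition is defined for (p2, a); M halts in state p2.

p2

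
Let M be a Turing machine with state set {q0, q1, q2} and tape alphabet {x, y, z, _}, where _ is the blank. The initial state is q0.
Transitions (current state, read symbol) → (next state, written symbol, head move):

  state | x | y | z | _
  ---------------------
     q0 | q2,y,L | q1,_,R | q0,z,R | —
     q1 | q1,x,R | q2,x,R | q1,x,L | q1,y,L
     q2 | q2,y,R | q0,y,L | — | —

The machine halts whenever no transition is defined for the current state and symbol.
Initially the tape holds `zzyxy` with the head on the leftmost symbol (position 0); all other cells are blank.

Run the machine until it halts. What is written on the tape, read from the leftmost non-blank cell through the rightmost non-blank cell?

zz_xx

q0 | [z]zyxy_   read z → write z, move R, go to q0
q0 | z[z]yxy_   read z → write z, move R, go to q0
q0 | zz[y]xy_   read y → write _, move R, go to q1
q1 | zz_[x]y_   read x → write x, move R, go to q1
q1 | zz_x[y]_   read y → write x, move R, go to q2
q2 | zz_xx[_]
The non-blank tape span at halt is zz_xx.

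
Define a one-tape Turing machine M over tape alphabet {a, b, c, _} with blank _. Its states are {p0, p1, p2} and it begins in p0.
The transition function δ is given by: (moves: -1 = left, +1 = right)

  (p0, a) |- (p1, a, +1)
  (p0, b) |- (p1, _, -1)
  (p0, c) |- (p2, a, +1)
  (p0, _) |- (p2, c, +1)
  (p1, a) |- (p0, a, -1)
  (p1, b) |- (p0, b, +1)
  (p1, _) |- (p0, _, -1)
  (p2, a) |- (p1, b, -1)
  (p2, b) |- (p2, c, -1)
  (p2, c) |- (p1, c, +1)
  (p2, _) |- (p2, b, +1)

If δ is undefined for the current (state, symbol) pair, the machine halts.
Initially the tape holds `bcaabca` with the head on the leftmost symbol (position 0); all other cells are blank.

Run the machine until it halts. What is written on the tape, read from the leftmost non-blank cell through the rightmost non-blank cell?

cbcbbabca

state=p0 head=0 tape=__[b]caabca   (p0,b)→(p1,_,-1)
state=p1 head=-1 tape=_[_]_caabca   (p1,_)→(p0,_,-1)
state=p0 head=-2 tape=[_]__caabca   (p0,_)→(p2,c,+1)
state=p2 head=-1 tape=c[_]_caabca   (p2,_)→(p2,b,+1)
state=p2 head=0 tape=cb[_]caabca   (p2,_)→(p2,b,+1)
state=p2 head=1 tape=cbb[c]aabca   (p2,c)→(p1,c,+1)
state=p1 head=2 tape=cbbc[a]abca   (p1,a)→(p0,a,-1)
state=p0 head=1 tape=cbb[c]aabca   (p0,c)→(p2,a,+1)
state=p2 head=2 tape=cbba[a]abca   (p2,a)→(p1,b,-1)
state=p1 head=1 tape=cbb[a]babca   (p1,a)→(p0,a,-1)
state=p0 head=0 tape=cb[b]ababca   (p0,b)→(p1,_,-1)
state=p1 head=-1 tape=c[b]_ababca   (p1,b)→(p0,b,+1)
state=p0 head=0 tape=cb[_]ababca   (p0,_)→(p2,c,+1)
state=p2 head=1 tape=cbc[a]babca   (p2,a)→(p1,b,-1)
state=p1 head=0 tape=cb[c]bbabca
The non-blank tape span at halt is cbcbbabca.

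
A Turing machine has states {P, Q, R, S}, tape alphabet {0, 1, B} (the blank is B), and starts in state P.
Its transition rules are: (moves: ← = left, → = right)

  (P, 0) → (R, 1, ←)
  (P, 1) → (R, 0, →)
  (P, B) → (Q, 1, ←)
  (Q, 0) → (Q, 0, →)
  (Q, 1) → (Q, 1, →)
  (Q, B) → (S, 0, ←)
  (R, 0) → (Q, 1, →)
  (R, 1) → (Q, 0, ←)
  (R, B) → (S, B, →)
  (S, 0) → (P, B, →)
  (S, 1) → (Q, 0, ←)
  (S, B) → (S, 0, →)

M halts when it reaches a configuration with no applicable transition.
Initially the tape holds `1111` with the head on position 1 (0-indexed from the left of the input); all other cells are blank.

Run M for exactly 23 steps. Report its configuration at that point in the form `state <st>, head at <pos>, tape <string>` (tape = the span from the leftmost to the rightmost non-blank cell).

state=P head=1 tape=1[1]11BB   (P,1)→(R,0,→)
state=R head=2 tape=10[1]1BB   (R,1)→(Q,0,←)
state=Q head=1 tape=1[0]01BB   (Q,0)→(Q,0,→)
state=Q head=2 tape=10[0]1BB   (Q,0)→(Q,0,→)
state=Q head=3 tape=100[1]BB   (Q,1)→(Q,1,→)
state=Q head=4 tape=1001[B]B   (Q,B)→(S,0,←)
state=S head=3 tape=100[1]0B   (S,1)→(Q,0,←)
state=Q head=2 tape=10[0]00B   (Q,0)→(Q,0,→)
state=Q head=3 tape=100[0]0B   (Q,0)→(Q,0,→)
state=Q head=4 tape=1000[0]B   (Q,0)→(Q,0,→)
state=Q head=5 tape=10000[B]   (Q,B)→(S,0,←)
state=S head=4 tape=1000[0]0   (S,0)→(P,B,→)
state=P head=5 tape=1000B[0]   (P,0)→(R,1,←)
state=R head=4 tape=1000[B]1   (R,B)→(S,B,→)
state=S head=5 tape=1000B[1]   (S,1)→(Q,0,←)
state=Q head=4 tape=1000[B]0   (Q,B)→(S,0,←)
state=S head=3 tape=100[0]00   (S,0)→(P,B,→)
state=P head=4 tape=100B[0]0   (P,0)→(R,1,←)
state=R head=3 tape=100[B]10   (R,B)→(S,B,→)
state=S head=4 tape=100B[1]0   (S,1)→(Q,0,←)
state=Q head=3 tape=100[B]00   (Q,B)→(S,0,←)
state=S head=2 tape=10[0]000   (S,0)→(P,B,→)
state=P head=3 tape=10B[0]00   (P,0)→(R,1,←)
state=R head=2 tape=10[B]100
After 23 steps: state R, head at 2, tape 10B100.

state R, head at 2, tape 10B100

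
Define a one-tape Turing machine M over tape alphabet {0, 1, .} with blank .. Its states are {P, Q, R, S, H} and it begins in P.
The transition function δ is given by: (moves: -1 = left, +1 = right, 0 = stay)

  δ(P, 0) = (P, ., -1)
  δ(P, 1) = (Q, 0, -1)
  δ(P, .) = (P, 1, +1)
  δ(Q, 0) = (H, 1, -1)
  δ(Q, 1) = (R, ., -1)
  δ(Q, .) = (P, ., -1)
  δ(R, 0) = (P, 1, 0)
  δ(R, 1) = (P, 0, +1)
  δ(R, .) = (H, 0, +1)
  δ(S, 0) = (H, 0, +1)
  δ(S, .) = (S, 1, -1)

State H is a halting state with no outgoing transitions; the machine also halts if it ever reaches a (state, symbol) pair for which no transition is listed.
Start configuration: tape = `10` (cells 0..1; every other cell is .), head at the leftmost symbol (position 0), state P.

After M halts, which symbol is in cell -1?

state=P head=0 tape=...[1]0   (P,1)→(Q,0,-1)
state=Q head=-1 tape=..[.]00   (Q,.)→(P,.,-1)
state=P head=-2 tape=.[.].00   (P,.)→(P,1,+1)
state=P head=-1 tape=.1[.]00   (P,.)→(P,1,+1)
state=P head=0 tape=.11[0]0   (P,0)→(P,.,-1)
state=P head=-1 tape=.1[1].0   (P,1)→(Q,0,-1)
state=Q head=-2 tape=.[1]0.0   (Q,1)→(R,.,-1)
state=R head=-3 tape=[.].0.0   (R,.)→(H,0,+1)
state=H head=-2 tape=0[.]0.0
Cell -1 holds 0 when M halts.

0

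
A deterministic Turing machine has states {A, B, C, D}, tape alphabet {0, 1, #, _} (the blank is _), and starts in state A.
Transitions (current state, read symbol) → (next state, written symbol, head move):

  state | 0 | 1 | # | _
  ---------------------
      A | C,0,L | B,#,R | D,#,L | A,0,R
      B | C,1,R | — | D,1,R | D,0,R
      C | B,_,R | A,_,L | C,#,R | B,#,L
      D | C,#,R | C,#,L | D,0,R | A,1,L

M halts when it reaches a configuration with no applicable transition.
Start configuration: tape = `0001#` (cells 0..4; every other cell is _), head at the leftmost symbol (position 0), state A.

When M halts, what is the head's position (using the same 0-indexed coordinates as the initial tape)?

state=A head=0 tape=__[0]001#__   (A,0)→(C,0,L)
state=C head=-1 tape=_[_]0001#__   (C,_)→(B,#,L)
state=B head=-2 tape=[_]#0001#__   (B,_)→(D,0,R)
state=D head=-1 tape=0[#]0001#__   (D,#)→(D,0,R)
state=D head=0 tape=00[0]001#__   (D,0)→(C,#,R)
state=C head=1 tape=00#[0]01#__   (C,0)→(B,_,R)
state=B head=2 tape=00#_[0]1#__   (B,0)→(C,1,R)
state=C head=3 tape=00#_1[1]#__   (C,1)→(A,_,L)
state=A head=2 tape=00#_[1]_#__   (A,1)→(B,#,R)
state=B head=3 tape=00#_#[_]#__   (B,_)→(D,0,R)
state=D head=4 tape=00#_#0[#]__   (D,#)→(D,0,R)
state=D head=5 tape=00#_#00[_]_   (D,_)→(A,1,L)
state=A head=4 tape=00#_#0[0]1_   (A,0)→(C,0,L)
state=C head=3 tape=00#_#[0]01_   (C,0)→(B,_,R)
state=B head=4 tape=00#_#_[0]1_   (B,0)→(C,1,R)
state=C head=5 tape=00#_#_1[1]_   (C,1)→(A,_,L)
state=A head=4 tape=00#_#_[1]__   (A,1)→(B,#,R)
state=B head=5 tape=00#_#_#[_]_   (B,_)→(D,0,R)
state=D head=6 tape=00#_#_#0[_]   (D,_)→(A,1,L)
state=A head=5 tape=00#_#_#[0]1   (A,0)→(C,0,L)
state=C head=4 tape=00#_#_[#]01   (C,#)→(C,#,R)
state=C head=5 tape=00#_#_#[0]1   (C,0)→(B,_,R)
state=B head=6 tape=00#_#_#_[1]
At halt the head is at cell 6.

6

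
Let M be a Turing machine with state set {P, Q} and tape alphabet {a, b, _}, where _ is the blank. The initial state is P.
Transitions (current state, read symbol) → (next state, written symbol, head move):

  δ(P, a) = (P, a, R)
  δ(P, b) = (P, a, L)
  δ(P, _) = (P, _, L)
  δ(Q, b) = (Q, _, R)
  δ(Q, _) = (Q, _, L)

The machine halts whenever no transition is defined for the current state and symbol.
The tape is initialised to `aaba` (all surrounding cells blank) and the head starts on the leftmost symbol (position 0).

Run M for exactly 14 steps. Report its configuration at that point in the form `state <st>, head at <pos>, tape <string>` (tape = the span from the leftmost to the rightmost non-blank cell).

P | [a]aba_   read a → write a, move R, go to P
P | a[a]ba_   read a → write a, move R, go to P
P | aa[b]a_   read b → write a, move L, go to P
P | a[a]aa_   read a → write a, move R, go to P
P | aa[a]a_   read a → write a, move R, go to P
P | aaa[a]_   read a → write a, move R, go to P
P | aaaa[_]   read _ → write _, move L, go to P
P | aaa[a]_   read a → write a, move R, go to P
P | aaaa[_]   read _ → write _, move L, go to P
P | aaa[a]_   read a → write a, move R, go to P
P | aaaa[_]   read _ → write _, move L, go to P
P | aaa[a]_   read a → write a, move R, go to P
P | aaaa[_]   read _ → write _, move L, go to P
P | aaa[a]_   read a → write a, move R, go to P
P | aaaa[_]
After 14 steps: state P, head at 4, tape aaaa.

state P, head at 4, tape aaaa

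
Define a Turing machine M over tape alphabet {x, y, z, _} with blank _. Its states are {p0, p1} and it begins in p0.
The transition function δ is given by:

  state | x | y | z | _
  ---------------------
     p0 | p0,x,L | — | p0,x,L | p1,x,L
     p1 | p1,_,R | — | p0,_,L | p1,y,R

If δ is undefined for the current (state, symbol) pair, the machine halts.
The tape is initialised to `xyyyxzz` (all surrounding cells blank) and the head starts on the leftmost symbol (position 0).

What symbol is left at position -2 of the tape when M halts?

y

p0 | __[x]yyyxzz   read x → write x, move L, go to p0
p0 | _[_]xyyyxzz   read _ → write x, move L, go to p1
p1 | [_]xxyyyxzz   read _ → write y, move R, go to p1
p1 | y[x]xyyyxzz   read x → write _, move R, go to p1
p1 | y_[x]yyyxzz   read x → write _, move R, go to p1
p1 | y__[y]yyxzz
Cell -2 holds y when M halts.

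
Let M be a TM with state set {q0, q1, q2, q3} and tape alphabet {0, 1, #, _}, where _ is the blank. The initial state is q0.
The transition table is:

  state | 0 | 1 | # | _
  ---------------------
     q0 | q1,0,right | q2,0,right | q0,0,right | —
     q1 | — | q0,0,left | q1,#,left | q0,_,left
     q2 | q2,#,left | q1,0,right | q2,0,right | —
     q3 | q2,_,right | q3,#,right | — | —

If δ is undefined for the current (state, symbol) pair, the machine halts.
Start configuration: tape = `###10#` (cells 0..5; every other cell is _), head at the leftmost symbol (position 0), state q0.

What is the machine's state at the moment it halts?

state=q0 head=0 tape=_[#]##10#   (q0,#)→(q0,0,right)
state=q0 head=1 tape=_0[#]#10#   (q0,#)→(q0,0,right)
state=q0 head=2 tape=_00[#]10#   (q0,#)→(q0,0,right)
state=q0 head=3 tape=_000[1]0#   (q0,1)→(q2,0,right)
state=q2 head=4 tape=_0000[0]#   (q2,0)→(q2,#,left)
state=q2 head=3 tape=_000[0]##   (q2,0)→(q2,#,left)
state=q2 head=2 tape=_00[0]###   (q2,0)→(q2,#,left)
state=q2 head=1 tape=_0[0]####   (q2,0)→(q2,#,left)
state=q2 head=0 tape=_[0]#####   (q2,0)→(q2,#,left)
state=q2 head=-1 tape=[_]######
No transition is defined for (q2, _); M halts in state q2.

q2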